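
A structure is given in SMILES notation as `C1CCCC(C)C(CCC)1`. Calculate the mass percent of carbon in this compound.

Atom tally by fragment:
  cyclohexane ring core → C:6 H:12
  (− 2 ring H displaced by substituents)
  + CH3 → C:1 H:3
  + CH2CH2CH3 → C:3 H:7
Element totals:
  C: 10
  H: 20
Molecular formula: C10H20.
Molar mass = 140.270 g/mol.
Mass from C: 10 × 12.011 = 120.110 g/mol.
%C = 120.110 / 140.270 × 100 = 85.63%.

85.63%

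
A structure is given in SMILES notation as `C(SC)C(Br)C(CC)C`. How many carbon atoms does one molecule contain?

Atom tally by fragment:
  CH3SCH2 → C:2 H:5 S:1
  CH(Br) → C:1 H:1 Br:1
  CH(C2H5) → C:3 H:6
  CH3 → C:1 H:3
Element totals:
  C: 7
  H: 15
  Br: 1
  S: 1

7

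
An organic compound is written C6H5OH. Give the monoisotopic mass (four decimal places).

94.0419

Element totals:
  C: 6
  H: 6
  O: 1
Molecular formula: C6H6O.
  M = 6(12.0) + 6(1.007825) + 15.994915
    = 72.000000 + 6.046950 + 15.994915 = 94.041865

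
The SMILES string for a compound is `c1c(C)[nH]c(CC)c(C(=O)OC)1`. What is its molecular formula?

C9H13NO2

Atom tally by fragment:
  pyrrole ring core → C:4 H:5 N:1
  (− 3 ring H displaced by substituents)
  + CH3 → C:1 H:3
  + C2H5 → C:2 H:5
  + COOCH3 → C:2 H:3 O:2
Element totals:
  C: 9
  H: 13
  N: 1
  O: 2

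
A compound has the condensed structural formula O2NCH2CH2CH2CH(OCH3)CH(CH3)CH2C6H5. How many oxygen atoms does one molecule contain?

3

Atom tally by fragment:
  O2NCH2 → C:1 H:2 N:1 O:2
  CH2 → C:1 H:2
  CH2 → C:1 H:2
  CH(OCH3) → C:2 H:4 O:1
  CH(CH3) → C:2 H:4
  CH2C6H5 → C:7 H:7
Element totals:
  C: 14
  H: 21
  N: 1
  O: 3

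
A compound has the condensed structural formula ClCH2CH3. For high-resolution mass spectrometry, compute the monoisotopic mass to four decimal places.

Element totals:
  C: 2
  H: 5
  Cl: 1
Molecular formula: C2H5Cl.
  M = 2(12.0) + 5(1.007825) + 34.968853
    = 24.000000 + 5.039125 + 34.968853 = 64.007978

64.0080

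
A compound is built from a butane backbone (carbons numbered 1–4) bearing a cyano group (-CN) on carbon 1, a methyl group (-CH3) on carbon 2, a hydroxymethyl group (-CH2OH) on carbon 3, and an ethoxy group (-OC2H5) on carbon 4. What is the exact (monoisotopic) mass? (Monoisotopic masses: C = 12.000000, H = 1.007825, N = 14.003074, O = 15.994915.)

Atom tally by fragment:
  NCCH2 → C:2 H:2 N:1
  CH(CH3) → C:2 H:4
  CH(CH2OH) → C:2 H:4 O:1
  CH2OC2H5 → C:3 H:7 O:1
Element totals:
  C: 9
  H: 17
  N: 1
  O: 2
Molecular formula: C9H17NO2.
  M = 9(12.0) + 17(1.007825) + 14.003074 + 2(15.994915)
    = 108.000000 + 17.133025 + 14.003074 + 31.989830 = 171.125929

171.1259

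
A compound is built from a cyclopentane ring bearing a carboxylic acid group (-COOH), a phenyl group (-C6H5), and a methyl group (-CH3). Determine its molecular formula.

C13H16O2

Atom tally by fragment:
  cyclopentane ring core → C:5 H:10
  (− 3 ring H displaced by substituents)
  + COOH → C:1 H:1 O:2
  + C6H5 → C:6 H:5
  + CH3 → C:1 H:3
Element totals:
  C: 13
  H: 16
  O: 2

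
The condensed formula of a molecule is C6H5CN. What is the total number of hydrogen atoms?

5

Element totals:
  C: 7
  H: 5
  N: 1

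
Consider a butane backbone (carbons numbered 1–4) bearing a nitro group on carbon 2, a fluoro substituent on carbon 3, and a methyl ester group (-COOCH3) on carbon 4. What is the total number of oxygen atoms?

4

Atom tally by fragment:
  CH3 → C:1 H:3
  CH(NO2) → C:1 H:1 N:1 O:2
  CH(F) → C:1 H:1 F:1
  CH2COOCH3 → C:3 H:5 O:2
Element totals:
  C: 6
  H: 10
  F: 1
  N: 1
  O: 4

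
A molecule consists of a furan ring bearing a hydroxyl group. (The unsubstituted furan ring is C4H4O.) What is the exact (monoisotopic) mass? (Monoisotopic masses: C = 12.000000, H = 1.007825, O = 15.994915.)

84.0211

Atom tally by fragment:
  furan ring core → C:4 H:4 O:1
  (− 1 ring H displaced by substituents)
  + OH → O:1 H:1
Element totals:
  C: 4
  H: 4
  O: 2
Molecular formula: C4H4O2.
  M = 4(12.0) + 4(1.007825) + 2(15.994915)
    = 48.000000 + 4.031300 + 31.989830 = 84.021130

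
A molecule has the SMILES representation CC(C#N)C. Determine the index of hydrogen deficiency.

Atom tally by fragment:
  CH3 → C:1 H:3
  CH(CN) → C:2 H:1 N:1
  CH3 → C:1 H:3
Element totals:
  C: 4
  H: 7
  N: 1
Molecular formula: C4H7N.
DoU = (2C + 2 + N − H − X) / 2 = (2·4 + 2 + 1 − 7 − 0) / 2 = 2.

2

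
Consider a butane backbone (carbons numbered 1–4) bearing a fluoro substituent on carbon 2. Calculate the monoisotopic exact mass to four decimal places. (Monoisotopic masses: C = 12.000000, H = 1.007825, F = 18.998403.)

76.0688

Atom tally by fragment:
  CH3 → C:1 H:3
  CH(F) → C:1 H:1 F:1
  CH2 → C:1 H:2
  CH3 → C:1 H:3
Element totals:
  C: 4
  H: 9
  F: 1
Molecular formula: C4H9F.
  M = 4(12.0) + 9(1.007825) + 18.998403
    = 48.000000 + 9.070425 + 18.998403 = 76.068828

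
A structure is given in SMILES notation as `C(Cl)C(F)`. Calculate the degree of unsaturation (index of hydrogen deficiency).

Atom tally by fragment:
  ClCH2 → C:1 H:2 Cl:1
  CH2F → C:1 H:2 F:1
Element totals:
  C: 2
  H: 4
  Cl: 1
  F: 1
Molecular formula: C2H4ClF.
DoU = (2C + 2 + N − H − X) / 2 = (2·2 + 2 + 0 − 4 − 2) / 2 = 0.

0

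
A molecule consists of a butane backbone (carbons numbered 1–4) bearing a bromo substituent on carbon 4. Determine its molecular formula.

C4H9Br

Atom tally by fragment:
  CH3 → C:1 H:3
  CH2 → C:1 H:2
  CH2 → C:1 H:2
  CH2Br → C:1 H:2 Br:1
Element totals:
  C: 4
  H: 9
  Br: 1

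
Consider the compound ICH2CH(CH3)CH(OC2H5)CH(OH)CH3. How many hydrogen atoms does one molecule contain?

17

Element totals:
  C: 8
  H: 17
  I: 1
  O: 2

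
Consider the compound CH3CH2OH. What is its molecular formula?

Atom tally by fragment:
  CH3 → C:1 H:3
  CH2OH → C:1 H:3 O:1
Element totals:
  C: 2
  H: 6
  O: 1

C2H6O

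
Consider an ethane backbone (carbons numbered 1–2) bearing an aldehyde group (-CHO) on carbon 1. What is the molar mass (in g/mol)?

58.08 g/mol

Atom tally by fragment:
  OHCCH2 → C:2 H:3 O:1
  CH3 → C:1 H:3
Element totals:
  C: 3
  H: 6
  O: 1
Molecular formula: C3H6O.
  M = 3(12.011) + 6(1.008) + 15.999
    = 36.033 + 6.048 + 15.999 = 58.080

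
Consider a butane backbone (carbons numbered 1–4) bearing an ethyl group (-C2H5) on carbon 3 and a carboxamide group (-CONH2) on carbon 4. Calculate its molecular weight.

129.20 g/mol

Atom tally by fragment:
  CH3 → C:1 H:3
  CH2 → C:1 H:2
  CH(C2H5) → C:3 H:6
  CH2CONH2 → C:2 H:4 O:1 N:1
Element totals:
  C: 7
  H: 15
  N: 1
  O: 1
Molecular formula: C7H15NO.
  M = 7(12.011) + 15(1.008) + 14.007 + 15.999
    = 84.077 + 15.120 + 14.007 + 15.999 = 129.203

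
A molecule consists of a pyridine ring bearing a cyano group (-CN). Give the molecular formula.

C6H4N2

Atom tally by fragment:
  pyridine ring core → C:5 H:5 N:1
  (− 1 ring H displaced by substituents)
  + CN → C:1 N:1
Element totals:
  C: 6
  H: 4
  N: 2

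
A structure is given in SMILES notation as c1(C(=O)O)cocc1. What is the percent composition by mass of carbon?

53.58%

Atom tally by fragment:
  furan ring core → C:4 H:4 O:1
  (− 1 ring H displaced by substituents)
  + COOH → C:1 H:1 O:2
Element totals:
  C: 5
  H: 4
  O: 3
Molecular formula: C5H4O3.
Molar mass = 112.084 g/mol.
Mass from C: 5 × 12.011 = 60.055 g/mol.
%C = 60.055 / 112.084 × 100 = 53.58%.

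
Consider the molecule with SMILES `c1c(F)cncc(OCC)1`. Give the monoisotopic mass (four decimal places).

Atom tally by fragment:
  pyridine ring core → C:5 H:5 N:1
  (− 2 ring H displaced by substituents)
  + F → F:1
  + OC2H5 → C:2 H:5 O:1
Element totals:
  C: 7
  H: 8
  F: 1
  N: 1
  O: 1
Molecular formula: C7H8FNO.
  M = 7(12.0) + 8(1.007825) + 18.998403 + 14.003074 + 15.994915
    = 84.000000 + 8.062600 + 18.998403 + 14.003074 + 15.994915 = 141.058992

141.0590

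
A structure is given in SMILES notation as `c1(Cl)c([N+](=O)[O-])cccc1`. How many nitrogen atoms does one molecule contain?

Atom tally by fragment:
  benzene ring core → C:6 H:6
  (− 2 ring H displaced by substituents)
  + Cl → Cl:1
  + NO2 → N:1 O:2
Element totals:
  C: 6
  H: 4
  Cl: 1
  N: 1
  O: 2

1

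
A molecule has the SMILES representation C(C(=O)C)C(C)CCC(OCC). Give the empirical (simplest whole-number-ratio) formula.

Atom tally by fragment:
  CH3COCH2 → C:3 H:5 O:1
  CH(CH3) → C:2 H:4
  CH2 → C:1 H:2
  CH2 → C:1 H:2
  CH2OC2H5 → C:3 H:7 O:1
Element totals:
  C: 10
  H: 20
  O: 2
Molecular formula: C10H20O2.
gcd of subscripts = 2; dividing each by 2:
  C: 10/2 = 5
  H: 20/2 = 10
  O: 2/2 = 1

C5H10O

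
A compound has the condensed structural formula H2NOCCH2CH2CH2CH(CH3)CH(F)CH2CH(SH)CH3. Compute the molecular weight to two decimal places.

221.33 g/mol

Atom tally by fragment:
  H2NOCCH2 → C:2 H:4 O:1 N:1
  CH2 → C:1 H:2
  CH2 → C:1 H:2
  CH(CH3) → C:2 H:4
  CH(F) → C:1 H:1 F:1
  CH2 → C:1 H:2
  CH(SH) → C:1 H:2 S:1
  CH3 → C:1 H:3
Element totals:
  C: 10
  H: 20
  F: 1
  N: 1
  O: 1
  S: 1
Molecular formula: C10H20FNOS.
  M = 10(12.011) + 20(1.008) + 18.998 + 14.007 + 15.999 + 32.06
    = 120.110 + 20.160 + 18.998 + 14.007 + 15.999 + 32.060 = 221.334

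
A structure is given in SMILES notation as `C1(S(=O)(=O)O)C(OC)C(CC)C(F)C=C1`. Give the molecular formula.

C9H15FO4S

Atom tally by fragment:
  cyclohexene ring core → C:6 H:10
  (− 4 ring H displaced by substituents)
  + SO3H → S:1 O:3 H:1
  + OCH3 → C:1 H:3 O:1
  + C2H5 → C:2 H:5
  + F → F:1
Element totals:
  C: 9
  H: 15
  F: 1
  O: 4
  S: 1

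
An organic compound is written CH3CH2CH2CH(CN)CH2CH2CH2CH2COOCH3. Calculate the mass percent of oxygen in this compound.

Atom tally by fragment:
  CH3 → C:1 H:3
  CH2 → C:1 H:2
  CH2 → C:1 H:2
  CH(CN) → C:2 H:1 N:1
  CH2 → C:1 H:2
  CH2 → C:1 H:2
  CH2 → C:1 H:2
  CH2COOCH3 → C:3 H:5 O:2
Element totals:
  C: 11
  H: 19
  N: 1
  O: 2
Molecular formula: C11H19NO2.
Molar mass = 197.278 g/mol.
Mass from O: 2 × 15.999 = 31.998 g/mol.
%O = 31.998 / 197.278 × 100 = 16.22%.

16.22%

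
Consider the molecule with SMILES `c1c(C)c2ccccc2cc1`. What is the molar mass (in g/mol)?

Atom tally by fragment:
  naphthalene ring system core → C:10 H:8
  (− 1 ring H displaced by substituents)
  + CH3 → C:1 H:3
Element totals:
  C: 11
  H: 10
Molecular formula: C11H10.
  M = 11(12.011) + 10(1.008)
    = 132.121 + 10.080 = 142.201

142.20 g/mol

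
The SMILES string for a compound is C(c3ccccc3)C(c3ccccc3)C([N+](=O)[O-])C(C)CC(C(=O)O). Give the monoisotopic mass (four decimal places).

Atom tally by fragment:
  C6H5CH2 → C:7 H:7
  CH(C6H5) → C:7 H:6
  CH(NO2) → C:1 H:1 N:1 O:2
  CH(CH3) → C:2 H:4
  CH2 → C:1 H:2
  CH2COOH → C:2 H:3 O:2
Element totals:
  C: 20
  H: 23
  N: 1
  O: 4
Molecular formula: C20H23NO4.
  M = 20(12.0) + 23(1.007825) + 14.003074 + 4(15.994915)
    = 240.000000 + 23.179975 + 14.003074 + 63.979660 = 341.162709

341.1627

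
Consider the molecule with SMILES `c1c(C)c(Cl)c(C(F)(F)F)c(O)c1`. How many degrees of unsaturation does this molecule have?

Atom tally by fragment:
  benzene ring core → C:6 H:6
  (− 4 ring H displaced by substituents)
  + CH3 → C:1 H:3
  + Cl → Cl:1
  + CF3 → C:1 F:3
  + OH → O:1 H:1
Element totals:
  C: 8
  H: 6
  Cl: 1
  F: 3
  O: 1
Molecular formula: C8H6ClF3O.
DoU = (2C + 2 + N − H − X) / 2 = (2·8 + 2 + 0 − 6 − 4) / 2 = 4.

4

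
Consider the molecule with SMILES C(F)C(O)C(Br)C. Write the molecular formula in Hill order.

Atom tally by fragment:
  FCH2 → C:1 H:2 F:1
  CH(OH) → C:1 H:2 O:1
  CH(Br) → C:1 H:1 Br:1
  CH3 → C:1 H:3
Element totals:
  C: 4
  H: 8
  Br: 1
  F: 1
  O: 1

C4H8BrFO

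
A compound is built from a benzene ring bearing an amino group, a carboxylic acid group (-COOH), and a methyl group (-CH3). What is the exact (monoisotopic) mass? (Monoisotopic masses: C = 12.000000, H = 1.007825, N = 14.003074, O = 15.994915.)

Atom tally by fragment:
  benzene ring core → C:6 H:6
  (− 3 ring H displaced by substituents)
  + NH2 → N:1 H:2
  + COOH → C:1 H:1 O:2
  + CH3 → C:1 H:3
Element totals:
  C: 8
  H: 9
  N: 1
  O: 2
Molecular formula: C8H9NO2.
  M = 8(12.0) + 9(1.007825) + 14.003074 + 2(15.994915)
    = 96.000000 + 9.070425 + 14.003074 + 31.989830 = 151.063329

151.0633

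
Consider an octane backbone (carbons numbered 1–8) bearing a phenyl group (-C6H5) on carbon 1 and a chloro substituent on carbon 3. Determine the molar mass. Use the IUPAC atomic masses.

Atom tally by fragment:
  C6H5CH2 → C:7 H:7
  CH2 → C:1 H:2
  CH(Cl) → C:1 H:1 Cl:1
  CH2 → C:1 H:2
  CH2 → C:1 H:2
  CH2 → C:1 H:2
  CH2 → C:1 H:2
  CH3 → C:1 H:3
Element totals:
  C: 14
  H: 21
  Cl: 1
Molecular formula: C14H21Cl.
  M = 14(12.011) + 21(1.008) + 35.45
    = 168.154 + 21.168 + 35.450 = 224.772

224.77 g/mol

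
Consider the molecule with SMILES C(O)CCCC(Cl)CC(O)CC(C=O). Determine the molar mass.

Atom tally by fragment:
  HOCH2 → C:1 H:3 O:1
  CH2 → C:1 H:2
  CH2 → C:1 H:2
  CH2 → C:1 H:2
  CH(Cl) → C:1 H:1 Cl:1
  CH2 → C:1 H:2
  CH(OH) → C:1 H:2 O:1
  CH2 → C:1 H:2
  CH2CHO → C:2 H:3 O:1
Element totals:
  C: 10
  H: 19
  Cl: 1
  O: 3
Molecular formula: C10H19ClO3.
  M = 10(12.011) + 19(1.008) + 35.45 + 3(15.999)
    = 120.110 + 19.152 + 35.450 + 47.997 = 222.709

222.71 g/mol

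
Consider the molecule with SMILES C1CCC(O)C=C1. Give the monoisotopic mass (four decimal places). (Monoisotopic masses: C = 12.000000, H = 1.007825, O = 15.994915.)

98.0732

Atom tally by fragment:
  cyclohexene ring core → C:6 H:10
  (− 1 ring H displaced by substituents)
  + OH → O:1 H:1
Element totals:
  C: 6
  H: 10
  O: 1
Molecular formula: C6H10O.
  M = 6(12.0) + 10(1.007825) + 15.994915
    = 72.000000 + 10.078250 + 15.994915 = 98.073165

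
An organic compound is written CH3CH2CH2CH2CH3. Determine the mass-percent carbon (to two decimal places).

83.24%

Element totals:
  C: 5
  H: 12
Molecular formula: C5H12.
Molar mass = 72.151 g/mol.
Mass from C: 5 × 12.011 = 60.055 g/mol.
%C = 60.055 / 72.151 × 100 = 83.24%.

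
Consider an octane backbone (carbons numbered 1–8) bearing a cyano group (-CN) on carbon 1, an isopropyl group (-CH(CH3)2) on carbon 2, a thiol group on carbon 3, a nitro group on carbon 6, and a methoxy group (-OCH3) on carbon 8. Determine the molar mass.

288.41 g/mol

Atom tally by fragment:
  NCCH2 → C:2 H:2 N:1
  CH(CH(CH3)2) → C:4 H:8
  CH(SH) → C:1 H:2 S:1
  CH2 → C:1 H:2
  CH2 → C:1 H:2
  CH(NO2) → C:1 H:1 N:1 O:2
  CH2 → C:1 H:2
  CH2OCH3 → C:2 H:5 O:1
Element totals:
  C: 13
  H: 24
  N: 2
  O: 3
  S: 1
Molecular formula: C13H24N2O3S.
  M = 13(12.011) + 24(1.008) + 2(14.007) + 3(15.999) + 32.06
    = 156.143 + 24.192 + 28.014 + 47.997 + 32.060 = 288.406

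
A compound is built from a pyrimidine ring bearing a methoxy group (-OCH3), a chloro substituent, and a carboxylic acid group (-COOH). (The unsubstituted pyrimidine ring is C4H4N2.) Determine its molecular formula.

C6H5ClN2O3

Atom tally by fragment:
  pyrimidine ring core → C:4 H:4 N:2
  (− 3 ring H displaced by substituents)
  + OCH3 → C:1 H:3 O:1
  + Cl → Cl:1
  + COOH → C:1 H:1 O:2
Element totals:
  C: 6
  H: 5
  Cl: 1
  N: 2
  O: 3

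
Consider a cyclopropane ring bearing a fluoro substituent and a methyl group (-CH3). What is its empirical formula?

C4H7F

Atom tally by fragment:
  cyclopropane ring core → C:3 H:6
  (− 2 ring H displaced by substituents)
  + F → F:1
  + CH3 → C:1 H:3
Element totals:
  C: 4
  H: 7
  F: 1
Molecular formula: C4H7F.
gcd of subscripts (4, 1, 7) = 1, so the empirical formula equals the molecular formula.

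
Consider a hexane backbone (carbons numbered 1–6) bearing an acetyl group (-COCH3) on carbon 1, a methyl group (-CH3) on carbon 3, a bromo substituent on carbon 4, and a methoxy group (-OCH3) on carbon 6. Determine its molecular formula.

Atom tally by fragment:
  CH3COCH2 → C:3 H:5 O:1
  CH2 → C:1 H:2
  CH(CH3) → C:2 H:4
  CH(Br) → C:1 H:1 Br:1
  CH2 → C:1 H:2
  CH2OCH3 → C:2 H:5 O:1
Element totals:
  C: 10
  H: 19
  Br: 1
  O: 2

C10H19BrO2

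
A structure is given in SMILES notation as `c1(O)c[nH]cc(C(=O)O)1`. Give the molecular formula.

C5H5NO3

Atom tally by fragment:
  pyrrole ring core → C:4 H:5 N:1
  (− 2 ring H displaced by substituents)
  + OH → O:1 H:1
  + COOH → C:1 H:1 O:2
Element totals:
  C: 5
  H: 5
  N: 1
  O: 3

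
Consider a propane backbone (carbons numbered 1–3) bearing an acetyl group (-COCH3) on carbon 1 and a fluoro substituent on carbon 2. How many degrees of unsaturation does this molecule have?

Atom tally by fragment:
  CH3COCH2 → C:3 H:5 O:1
  CH(F) → C:1 H:1 F:1
  CH3 → C:1 H:3
Element totals:
  C: 5
  H: 9
  F: 1
  O: 1
Molecular formula: C5H9FO.
DoU = (2C + 2 + N − H − X) / 2 = (2·5 + 2 + 0 − 9 − 1) / 2 = 1.

1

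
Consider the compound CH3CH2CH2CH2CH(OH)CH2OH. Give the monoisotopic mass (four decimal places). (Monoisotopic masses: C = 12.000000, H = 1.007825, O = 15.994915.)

Atom tally by fragment:
  CH3 → C:1 H:3
  CH2 → C:1 H:2
  CH2 → C:1 H:2
  CH2 → C:1 H:2
  CH(OH) → C:1 H:2 O:1
  CH2OH → C:1 H:3 O:1
Element totals:
  C: 6
  H: 14
  O: 2
Molecular formula: C6H14O2.
  M = 6(12.0) + 14(1.007825) + 2(15.994915)
    = 72.000000 + 14.109550 + 31.989830 = 118.099380

118.0994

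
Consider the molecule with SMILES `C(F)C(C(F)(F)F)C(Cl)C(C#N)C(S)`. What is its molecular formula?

C7H8ClF4NS

Atom tally by fragment:
  FCH2 → C:1 H:2 F:1
  CH(CF3) → C:2 H:1 F:3
  CH(Cl) → C:1 H:1 Cl:1
  CH(CN) → C:2 H:1 N:1
  CH2SH → C:1 H:3 S:1
Element totals:
  C: 7
  H: 8
  Cl: 1
  F: 4
  N: 1
  S: 1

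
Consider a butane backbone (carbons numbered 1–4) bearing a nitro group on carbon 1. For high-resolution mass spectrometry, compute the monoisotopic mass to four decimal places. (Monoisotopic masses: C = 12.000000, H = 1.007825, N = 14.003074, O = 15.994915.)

Atom tally by fragment:
  O2NCH2 → C:1 H:2 N:1 O:2
  CH2 → C:1 H:2
  CH2 → C:1 H:2
  CH3 → C:1 H:3
Element totals:
  C: 4
  H: 9
  N: 1
  O: 2
Molecular formula: C4H9NO2.
  M = 4(12.0) + 9(1.007825) + 14.003074 + 2(15.994915)
    = 48.000000 + 9.070425 + 14.003074 + 31.989830 = 103.063329

103.0633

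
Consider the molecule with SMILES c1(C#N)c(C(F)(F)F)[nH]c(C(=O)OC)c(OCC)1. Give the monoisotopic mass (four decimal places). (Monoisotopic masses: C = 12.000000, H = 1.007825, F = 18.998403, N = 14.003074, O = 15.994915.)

262.0565

Atom tally by fragment:
  pyrrole ring core → C:4 H:5 N:1
  (− 4 ring H displaced by substituents)
  + CN → C:1 N:1
  + CF3 → C:1 F:3
  + COOCH3 → C:2 H:3 O:2
  + OC2H5 → C:2 H:5 O:1
Element totals:
  C: 10
  H: 9
  F: 3
  N: 2
  O: 3
Molecular formula: C10H9F3N2O3.
  M = 10(12.0) + 9(1.007825) + 3(18.998403) + 2(14.003074) + 3(15.994915)
    = 120.000000 + 9.070425 + 56.995209 + 28.006148 + 47.984745 = 262.056527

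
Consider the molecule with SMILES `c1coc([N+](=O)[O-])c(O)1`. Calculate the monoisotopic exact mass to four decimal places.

Atom tally by fragment:
  furan ring core → C:4 H:4 O:1
  (− 2 ring H displaced by substituents)
  + NO2 → N:1 O:2
  + OH → O:1 H:1
Element totals:
  C: 4
  H: 3
  N: 1
  O: 4
Molecular formula: C4H3NO4.
  M = 4(12.0) + 3(1.007825) + 14.003074 + 4(15.994915)
    = 48.000000 + 3.023475 + 14.003074 + 63.979660 = 129.006209

129.0062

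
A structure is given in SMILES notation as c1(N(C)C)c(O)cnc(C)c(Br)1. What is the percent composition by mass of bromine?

Atom tally by fragment:
  pyridine ring core → C:5 H:5 N:1
  (− 4 ring H displaced by substituents)
  + N(CH3)2 → N:1 C:2 H:6
  + OH → O:1 H:1
  + CH3 → C:1 H:3
  + Br → Br:1
Element totals:
  C: 8
  H: 11
  Br: 1
  N: 2
  O: 1
Molecular formula: C8H11BrN2O.
Molar mass = 231.093 g/mol.
Mass from Br: 1 × 79.904 = 79.904 g/mol.
%Br = 79.904 / 231.093 × 100 = 34.58%.

34.58%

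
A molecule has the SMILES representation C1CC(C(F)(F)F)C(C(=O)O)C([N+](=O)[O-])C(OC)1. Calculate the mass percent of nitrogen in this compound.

5.16%

Atom tally by fragment:
  cyclohexane ring core → C:6 H:12
  (− 4 ring H displaced by substituents)
  + CF3 → C:1 F:3
  + COOH → C:1 H:1 O:2
  + NO2 → N:1 O:2
  + OCH3 → C:1 H:3 O:1
Element totals:
  C: 9
  H: 12
  F: 3
  N: 1
  O: 5
Molecular formula: C9H12F3NO5.
Molar mass = 271.191 g/mol.
Mass from N: 1 × 14.007 = 14.007 g/mol.
%N = 14.007 / 271.191 × 100 = 5.16%.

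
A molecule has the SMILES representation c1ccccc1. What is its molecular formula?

Atom tally by fragment:
  benzene ring core → C:6 H:6
Element totals:
  C: 6
  H: 6

C6H6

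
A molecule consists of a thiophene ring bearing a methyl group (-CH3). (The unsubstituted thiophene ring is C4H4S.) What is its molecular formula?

Atom tally by fragment:
  thiophene ring core → C:4 H:4 S:1
  (− 1 ring H displaced by substituents)
  + CH3 → C:1 H:3
Element totals:
  C: 5
  H: 6
  S: 1

C5H6S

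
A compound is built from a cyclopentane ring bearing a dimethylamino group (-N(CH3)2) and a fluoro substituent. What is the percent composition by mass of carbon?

Atom tally by fragment:
  cyclopentane ring core → C:5 H:10
  (− 2 ring H displaced by substituents)
  + N(CH3)2 → N:1 C:2 H:6
  + F → F:1
Element totals:
  C: 7
  H: 14
  F: 1
  N: 1
Molecular formula: C7H14FN.
Molar mass = 131.194 g/mol.
Mass from C: 7 × 12.011 = 84.077 g/mol.
%C = 84.077 / 131.194 × 100 = 64.09%.

64.09%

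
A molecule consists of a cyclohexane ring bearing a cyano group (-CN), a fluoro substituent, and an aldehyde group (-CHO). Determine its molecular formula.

C8H10FNO

Atom tally by fragment:
  cyclohexane ring core → C:6 H:12
  (− 3 ring H displaced by substituents)
  + CN → C:1 N:1
  + F → F:1
  + CHO → C:1 H:1 O:1
Element totals:
  C: 8
  H: 10
  F: 1
  N: 1
  O: 1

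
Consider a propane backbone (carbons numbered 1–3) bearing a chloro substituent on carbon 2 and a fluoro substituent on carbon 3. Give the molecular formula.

Atom tally by fragment:
  CH3 → C:1 H:3
  CH(Cl) → C:1 H:1 Cl:1
  CH2F → C:1 H:2 F:1
Element totals:
  C: 3
  H: 6
  Cl: 1
  F: 1

C3H6ClF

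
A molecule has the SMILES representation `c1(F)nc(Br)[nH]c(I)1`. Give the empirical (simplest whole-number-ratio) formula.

Atom tally by fragment:
  imidazole ring core → C:3 H:4 N:2
  (− 3 ring H displaced by substituents)
  + F → F:1
  + Br → Br:1
  + I → I:1
Element totals:
  C: 3
  H: 1
  Br: 1
  F: 1
  I: 1
  N: 2
Molecular formula: C3HBrFIN2.
gcd of subscripts (1, 3, 1, 1, 1, 2) = 1, so the empirical formula equals the molecular formula.

C3HBrFIN2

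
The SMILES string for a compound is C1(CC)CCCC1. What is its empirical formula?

Atom tally by fragment:
  cyclopentane ring core → C:5 H:10
  (− 1 ring H displaced by substituents)
  + C2H5 → C:2 H:5
Element totals:
  C: 7
  H: 14
Molecular formula: C7H14.
gcd of subscripts = 7; dividing each by 7:
  C: 7/7 = 1
  H: 14/7 = 2

CH2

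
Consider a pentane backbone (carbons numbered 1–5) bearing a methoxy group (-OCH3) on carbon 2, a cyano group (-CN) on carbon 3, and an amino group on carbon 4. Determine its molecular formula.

C7H14N2O

Atom tally by fragment:
  CH3 → C:1 H:3
  CH(OCH3) → C:2 H:4 O:1
  CH(CN) → C:2 H:1 N:1
  CH(NH2) → C:1 H:3 N:1
  CH3 → C:1 H:3
Element totals:
  C: 7
  H: 14
  N: 2
  O: 1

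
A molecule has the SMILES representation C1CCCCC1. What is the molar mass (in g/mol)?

84.16 g/mol

Atom tally by fragment:
  cyclohexane ring core → C:6 H:12
Element totals:
  C: 6
  H: 12
Molecular formula: C6H12.
  M = 6(12.011) + 12(1.008)
    = 72.066 + 12.096 = 84.162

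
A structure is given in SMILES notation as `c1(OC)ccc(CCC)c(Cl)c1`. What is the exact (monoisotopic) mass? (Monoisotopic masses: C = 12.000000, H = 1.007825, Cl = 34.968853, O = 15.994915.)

184.0655

Atom tally by fragment:
  benzene ring core → C:6 H:6
  (− 3 ring H displaced by substituents)
  + OCH3 → C:1 H:3 O:1
  + CH2CH2CH3 → C:3 H:7
  + Cl → Cl:1
Element totals:
  C: 10
  H: 13
  Cl: 1
  O: 1
Molecular formula: C10H13ClO.
  M = 10(12.0) + 13(1.007825) + 34.968853 + 15.994915
    = 120.000000 + 13.101725 + 34.968853 + 15.994915 = 184.065493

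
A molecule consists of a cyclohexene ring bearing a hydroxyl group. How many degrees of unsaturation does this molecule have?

Atom tally by fragment:
  cyclohexene ring core → C:6 H:10
  (− 1 ring H displaced by substituents)
  + OH → O:1 H:1
Element totals:
  C: 6
  H: 10
  O: 1
Molecular formula: C6H10O.
DoU = (2C + 2 + N − H − X) / 2 = (2·6 + 2 + 0 − 10 − 0) / 2 = 2.

2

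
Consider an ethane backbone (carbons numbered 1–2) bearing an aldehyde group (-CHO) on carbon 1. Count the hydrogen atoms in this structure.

6

Atom tally by fragment:
  OHCCH2 → C:2 H:3 O:1
  CH3 → C:1 H:3
Element totals:
  C: 3
  H: 6
  O: 1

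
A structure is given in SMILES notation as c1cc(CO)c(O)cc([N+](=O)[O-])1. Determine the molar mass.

169.14 g/mol

Atom tally by fragment:
  benzene ring core → C:6 H:6
  (− 3 ring H displaced by substituents)
  + CH2OH → C:1 H:3 O:1
  + OH → O:1 H:1
  + NO2 → N:1 O:2
Element totals:
  C: 7
  H: 7
  N: 1
  O: 4
Molecular formula: C7H7NO4.
  M = 7(12.011) + 7(1.008) + 14.007 + 4(15.999)
    = 84.077 + 7.056 + 14.007 + 63.996 = 169.136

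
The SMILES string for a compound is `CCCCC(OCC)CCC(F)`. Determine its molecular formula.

Atom tally by fragment:
  CH3 → C:1 H:3
  CH2 → C:1 H:2
  CH2 → C:1 H:2
  CH2 → C:1 H:2
  CH(OC2H5) → C:3 H:6 O:1
  CH2 → C:1 H:2
  CH2 → C:1 H:2
  CH2F → C:1 H:2 F:1
Element totals:
  C: 10
  H: 21
  F: 1
  O: 1

C10H21FO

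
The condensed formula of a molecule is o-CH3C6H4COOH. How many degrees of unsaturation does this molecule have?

5

Element totals:
  C: 8
  H: 8
  O: 2
Molecular formula: C8H8O2.
DoU = (2C + 2 + N − H − X) / 2 = (2·8 + 2 + 0 − 8 − 0) / 2 = 5.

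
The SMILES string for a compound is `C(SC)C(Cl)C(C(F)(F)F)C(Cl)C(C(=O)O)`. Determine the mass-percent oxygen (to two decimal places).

Atom tally by fragment:
  CH3SCH2 → C:2 H:5 S:1
  CH(Cl) → C:1 H:1 Cl:1
  CH(CF3) → C:2 H:1 F:3
  CH(Cl) → C:1 H:1 Cl:1
  CH2COOH → C:2 H:3 O:2
Element totals:
  C: 8
  H: 11
  Cl: 2
  F: 3
  O: 2
  S: 1
Molecular formula: C8H11Cl2F3O2S.
Molar mass = 299.128 g/mol.
Mass from O: 2 × 15.999 = 31.998 g/mol.
%O = 31.998 / 299.128 × 100 = 10.70%.

10.70%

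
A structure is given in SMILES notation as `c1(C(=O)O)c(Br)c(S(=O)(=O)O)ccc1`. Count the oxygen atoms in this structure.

5

Atom tally by fragment:
  benzene ring core → C:6 H:6
  (− 3 ring H displaced by substituents)
  + COOH → C:1 H:1 O:2
  + Br → Br:1
  + SO3H → S:1 O:3 H:1
Element totals:
  C: 7
  H: 5
  Br: 1
  O: 5
  S: 1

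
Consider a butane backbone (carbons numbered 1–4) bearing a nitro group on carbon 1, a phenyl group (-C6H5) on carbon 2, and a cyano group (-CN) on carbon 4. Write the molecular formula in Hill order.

C11H12N2O2

Atom tally by fragment:
  O2NCH2 → C:1 H:2 N:1 O:2
  CH(C6H5) → C:7 H:6
  CH2 → C:1 H:2
  CH2CN → C:2 H:2 N:1
Element totals:
  C: 11
  H: 12
  N: 2
  O: 2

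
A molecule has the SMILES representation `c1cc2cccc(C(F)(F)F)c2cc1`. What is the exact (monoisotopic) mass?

196.0500

Atom tally by fragment:
  naphthalene ring system core → C:10 H:8
  (− 1 ring H displaced by substituents)
  + CF3 → C:1 F:3
Element totals:
  C: 11
  H: 7
  F: 3
Molecular formula: C11H7F3.
  M = 11(12.0) + 7(1.007825) + 3(18.998403)
    = 132.000000 + 7.054775 + 56.995209 = 196.049984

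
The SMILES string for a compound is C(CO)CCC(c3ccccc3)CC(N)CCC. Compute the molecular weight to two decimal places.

Atom tally by fragment:
  HOCH2CH2 → C:2 H:5 O:1
  CH2 → C:1 H:2
  CH2 → C:1 H:2
  CH(C6H5) → C:7 H:6
  CH2 → C:1 H:2
  CH(NH2) → C:1 H:3 N:1
  CH2 → C:1 H:2
  CH2 → C:1 H:2
  CH3 → C:1 H:3
Element totals:
  C: 16
  H: 27
  N: 1
  O: 1
Molecular formula: C16H27NO.
  M = 16(12.011) + 27(1.008) + 14.007 + 15.999
    = 192.176 + 27.216 + 14.007 + 15.999 = 249.398

249.40 g/mol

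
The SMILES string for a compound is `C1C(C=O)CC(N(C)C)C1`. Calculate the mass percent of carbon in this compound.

Atom tally by fragment:
  cyclopentane ring core → C:5 H:10
  (− 2 ring H displaced by substituents)
  + CHO → C:1 H:1 O:1
  + N(CH3)2 → N:1 C:2 H:6
Element totals:
  C: 8
  H: 15
  N: 1
  O: 1
Molecular formula: C8H15NO.
Molar mass = 141.214 g/mol.
Mass from C: 8 × 12.011 = 96.088 g/mol.
%C = 96.088 / 141.214 × 100 = 68.04%.

68.04%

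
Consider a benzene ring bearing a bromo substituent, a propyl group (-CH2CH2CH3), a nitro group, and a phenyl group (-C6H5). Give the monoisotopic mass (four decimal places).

319.0208

Atom tally by fragment:
  benzene ring core → C:6 H:6
  (− 4 ring H displaced by substituents)
  + Br → Br:1
  + CH2CH2CH3 → C:3 H:7
  + NO2 → N:1 O:2
  + C6H5 → C:6 H:5
Element totals:
  C: 15
  H: 14
  Br: 1
  N: 1
  O: 2
Molecular formula: C15H14BrNO2.
  M = 15(12.0) + 14(1.007825) + 78.918338 + 14.003074 + 2(15.994915)
    = 180.000000 + 14.109550 + 78.918338 + 14.003074 + 31.989830 = 319.020792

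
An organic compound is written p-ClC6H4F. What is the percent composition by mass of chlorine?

27.16%

Atom tally by fragment:
  benzene ring core → C:6 H:6
  (− 2 ring H displaced by substituents)
  + Cl → Cl:1
  + F → F:1
Element totals:
  C: 6
  H: 4
  Cl: 1
  F: 1
Molecular formula: C6H4ClF.
Molar mass = 130.546 g/mol.
Mass from Cl: 1 × 35.45 = 35.450 g/mol.
%Cl = 35.450 / 130.546 × 100 = 27.16%.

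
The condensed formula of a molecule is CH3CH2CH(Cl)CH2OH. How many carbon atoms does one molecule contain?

Element totals:
  C: 4
  H: 9
  Cl: 1
  O: 1

4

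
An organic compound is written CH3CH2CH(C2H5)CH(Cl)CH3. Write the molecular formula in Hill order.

Atom tally by fragment:
  CH3 → C:1 H:3
  CH2 → C:1 H:2
  CH(C2H5) → C:3 H:6
  CH(Cl) → C:1 H:1 Cl:1
  CH3 → C:1 H:3
Element totals:
  C: 7
  H: 15
  Cl: 1

C7H15Cl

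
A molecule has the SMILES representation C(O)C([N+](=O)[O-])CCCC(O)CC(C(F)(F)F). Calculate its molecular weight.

259.22 g/mol

Atom tally by fragment:
  HOCH2 → C:1 H:3 O:1
  CH(NO2) → C:1 H:1 N:1 O:2
  CH2 → C:1 H:2
  CH2 → C:1 H:2
  CH2 → C:1 H:2
  CH(OH) → C:1 H:2 O:1
  CH2 → C:1 H:2
  CH2CF3 → C:2 H:2 F:3
Element totals:
  C: 9
  H: 16
  F: 3
  N: 1
  O: 4
Molecular formula: C9H16F3NO4.
  M = 9(12.011) + 16(1.008) + 3(18.998) + 14.007 + 4(15.999)
    = 108.099 + 16.128 + 56.994 + 14.007 + 63.996 = 259.224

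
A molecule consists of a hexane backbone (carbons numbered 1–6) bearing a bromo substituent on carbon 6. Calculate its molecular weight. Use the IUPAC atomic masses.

Atom tally by fragment:
  CH3 → C:1 H:3
  CH2 → C:1 H:2
  CH2 → C:1 H:2
  CH2 → C:1 H:2
  CH2 → C:1 H:2
  CH2Br → C:1 H:2 Br:1
Element totals:
  C: 6
  H: 13
  Br: 1
Molecular formula: C6H13Br.
  M = 6(12.011) + 13(1.008) + 79.904
    = 72.066 + 13.104 + 79.904 = 165.074

165.07 g/mol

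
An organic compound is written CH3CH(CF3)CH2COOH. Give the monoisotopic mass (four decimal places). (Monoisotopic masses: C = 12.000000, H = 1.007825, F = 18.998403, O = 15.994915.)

Atom tally by fragment:
  CH3 → C:1 H:3
  CH(CF3) → C:2 H:1 F:3
  CH2COOH → C:2 H:3 O:2
Element totals:
  C: 5
  H: 7
  F: 3
  O: 2
Molecular formula: C5H7F3O2.
  M = 5(12.0) + 7(1.007825) + 3(18.998403) + 2(15.994915)
    = 60.000000 + 7.054775 + 56.995209 + 31.989830 = 156.039814

156.0398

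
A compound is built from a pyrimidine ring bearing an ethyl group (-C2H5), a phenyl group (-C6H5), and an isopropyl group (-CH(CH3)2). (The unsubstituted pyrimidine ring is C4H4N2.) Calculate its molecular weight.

Atom tally by fragment:
  pyrimidine ring core → C:4 H:4 N:2
  (− 3 ring H displaced by substituents)
  + C2H5 → C:2 H:5
  + C6H5 → C:6 H:5
  + CH(CH3)2 → C:3 H:7
Element totals:
  C: 15
  H: 18
  N: 2
Molecular formula: C15H18N2.
  M = 15(12.011) + 18(1.008) + 2(14.007)
    = 180.165 + 18.144 + 28.014 = 226.323

226.32 g/mol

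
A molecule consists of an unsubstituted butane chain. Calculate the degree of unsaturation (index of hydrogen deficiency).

Atom tally by fragment:
  CH3 → C:1 H:3
  CH2 → C:1 H:2
  CH2 → C:1 H:2
  CH3 → C:1 H:3
Element totals:
  C: 4
  H: 10
Molecular formula: C4H10.
DoU = (2C + 2 + N − H − X) / 2 = (2·4 + 2 + 0 − 10 − 0) / 2 = 0.

0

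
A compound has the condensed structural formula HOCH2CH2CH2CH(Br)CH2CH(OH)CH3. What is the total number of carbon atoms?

7

Element totals:
  C: 7
  H: 15
  Br: 1
  O: 2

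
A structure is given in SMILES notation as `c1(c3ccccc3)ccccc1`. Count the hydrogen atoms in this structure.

10

Atom tally by fragment:
  benzene ring core → C:6 H:6
  (− 1 ring H displaced by substituents)
  + C6H5 → C:6 H:5
Element totals:
  C: 12
  H: 10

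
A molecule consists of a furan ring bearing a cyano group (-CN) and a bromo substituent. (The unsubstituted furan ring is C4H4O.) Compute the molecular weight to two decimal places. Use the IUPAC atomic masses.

Atom tally by fragment:
  furan ring core → C:4 H:4 O:1
  (− 2 ring H displaced by substituents)
  + CN → C:1 N:1
  + Br → Br:1
Element totals:
  C: 5
  H: 2
  Br: 1
  N: 1
  O: 1
Molecular formula: C5H2BrNO.
  M = 5(12.011) + 2(1.008) + 79.904 + 14.007 + 15.999
    = 60.055 + 2.016 + 79.904 + 14.007 + 15.999 = 171.981

171.98 g/mol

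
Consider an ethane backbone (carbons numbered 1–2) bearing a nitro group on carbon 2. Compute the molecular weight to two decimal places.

Atom tally by fragment:
  CH3 → C:1 H:3
  CH2NO2 → C:1 H:2 N:1 O:2
Element totals:
  C: 2
  H: 5
  N: 1
  O: 2
Molecular formula: C2H5NO2.
  M = 2(12.011) + 5(1.008) + 14.007 + 2(15.999)
    = 24.022 + 5.040 + 14.007 + 31.998 = 75.067

75.07 g/mol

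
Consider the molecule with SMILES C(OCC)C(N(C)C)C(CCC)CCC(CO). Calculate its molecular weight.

Atom tally by fragment:
  C2H5OCH2 → C:3 H:7 O:1
  CH(N(CH3)2) → C:3 H:7 N:1
  CH(CH2CH2CH3) → C:4 H:8
  CH2 → C:1 H:2
  CH2 → C:1 H:2
  CH2CH2OH → C:2 H:5 O:1
Element totals:
  C: 14
  H: 31
  N: 1
  O: 2
Molecular formula: C14H31NO2.
  M = 14(12.011) + 31(1.008) + 14.007 + 2(15.999)
    = 168.154 + 31.248 + 14.007 + 31.998 = 245.407

245.41 g/mol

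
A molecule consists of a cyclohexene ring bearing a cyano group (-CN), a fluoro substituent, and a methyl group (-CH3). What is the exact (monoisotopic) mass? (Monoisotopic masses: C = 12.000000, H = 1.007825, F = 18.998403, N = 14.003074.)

139.0797

Atom tally by fragment:
  cyclohexene ring core → C:6 H:10
  (− 3 ring H displaced by substituents)
  + CN → C:1 N:1
  + F → F:1
  + CH3 → C:1 H:3
Element totals:
  C: 8
  H: 10
  F: 1
  N: 1
Molecular formula: C8H10FN.
  M = 8(12.0) + 10(1.007825) + 18.998403 + 14.003074
    = 96.000000 + 10.078250 + 18.998403 + 14.003074 = 139.079727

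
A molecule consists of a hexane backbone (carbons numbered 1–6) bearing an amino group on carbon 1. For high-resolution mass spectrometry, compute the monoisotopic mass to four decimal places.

Atom tally by fragment:
  H2NCH2 → C:1 H:4 N:1
  CH2 → C:1 H:2
  CH2 → C:1 H:2
  CH2 → C:1 H:2
  CH2 → C:1 H:2
  CH3 → C:1 H:3
Element totals:
  C: 6
  H: 15
  N: 1
Molecular formula: C6H15N.
  M = 6(12.0) + 15(1.007825) + 14.003074
    = 72.000000 + 15.117375 + 14.003074 = 101.120449

101.1204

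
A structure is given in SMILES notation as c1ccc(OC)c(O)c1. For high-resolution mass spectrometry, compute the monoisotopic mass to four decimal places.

Atom tally by fragment:
  benzene ring core → C:6 H:6
  (− 2 ring H displaced by substituents)
  + OCH3 → C:1 H:3 O:1
  + OH → O:1 H:1
Element totals:
  C: 7
  H: 8
  O: 2
Molecular formula: C7H8O2.
  M = 7(12.0) + 8(1.007825) + 2(15.994915)
    = 84.000000 + 8.062600 + 31.989830 = 124.052430

124.0524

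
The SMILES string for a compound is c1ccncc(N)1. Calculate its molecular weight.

Atom tally by fragment:
  pyridine ring core → C:5 H:5 N:1
  (− 1 ring H displaced by substituents)
  + NH2 → N:1 H:2
Element totals:
  C: 5
  H: 6
  N: 2
Molecular formula: C5H6N2.
  M = 5(12.011) + 6(1.008) + 2(14.007)
    = 60.055 + 6.048 + 28.014 = 94.117

94.12 g/mol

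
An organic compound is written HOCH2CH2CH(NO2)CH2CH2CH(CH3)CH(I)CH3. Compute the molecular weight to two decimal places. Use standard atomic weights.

Atom tally by fragment:
  HOCH2CH2 → C:2 H:5 O:1
  CH(NO2) → C:1 H:1 N:1 O:2
  CH2 → C:1 H:2
  CH2 → C:1 H:2
  CH(CH3) → C:2 H:4
  CH(I) → C:1 H:1 I:1
  CH3 → C:1 H:3
Element totals:
  C: 9
  H: 18
  I: 1
  N: 1
  O: 3
Molecular formula: C9H18INO3.
  M = 9(12.011) + 18(1.008) + 126.904 + 14.007 + 3(15.999)
    = 108.099 + 18.144 + 126.904 + 14.007 + 47.997 = 315.151

315.15 g/mol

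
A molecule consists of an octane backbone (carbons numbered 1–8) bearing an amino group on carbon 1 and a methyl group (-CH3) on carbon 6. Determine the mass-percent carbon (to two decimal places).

75.45%

Atom tally by fragment:
  H2NCH2 → C:1 H:4 N:1
  CH2 → C:1 H:2
  CH2 → C:1 H:2
  CH2 → C:1 H:2
  CH2 → C:1 H:2
  CH(CH3) → C:2 H:4
  CH2 → C:1 H:2
  CH3 → C:1 H:3
Element totals:
  C: 9
  H: 21
  N: 1
Molecular formula: C9H21N.
Molar mass = 143.274 g/mol.
Mass from C: 9 × 12.011 = 108.099 g/mol.
%C = 108.099 / 143.274 × 100 = 75.45%.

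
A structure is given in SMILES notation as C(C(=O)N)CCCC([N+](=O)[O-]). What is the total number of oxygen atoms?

Atom tally by fragment:
  H2NOCCH2 → C:2 H:4 O:1 N:1
  CH2 → C:1 H:2
  CH2 → C:1 H:2
  CH2 → C:1 H:2
  CH2NO2 → C:1 H:2 N:1 O:2
Element totals:
  C: 6
  H: 12
  N: 2
  O: 3

3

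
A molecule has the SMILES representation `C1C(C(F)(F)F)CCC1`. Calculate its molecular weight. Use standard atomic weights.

138.13 g/mol

Atom tally by fragment:
  cyclopentane ring core → C:5 H:10
  (− 1 ring H displaced by substituents)
  + CF3 → C:1 F:3
Element totals:
  C: 6
  H: 9
  F: 3
Molecular formula: C6H9F3.
  M = 6(12.011) + 9(1.008) + 3(18.998)
    = 72.066 + 9.072 + 56.994 = 138.132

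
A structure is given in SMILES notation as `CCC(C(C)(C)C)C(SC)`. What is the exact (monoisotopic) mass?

160.1286

Atom tally by fragment:
  CH3 → C:1 H:3
  CH2 → C:1 H:2
  CH(C(CH3)3) → C:5 H:10
  CH2SCH3 → C:2 H:5 S:1
Element totals:
  C: 9
  H: 20
  S: 1
Molecular formula: C9H20S.
  M = 9(12.0) + 20(1.007825) + 31.972071
    = 108.000000 + 20.156500 + 31.972071 = 160.128571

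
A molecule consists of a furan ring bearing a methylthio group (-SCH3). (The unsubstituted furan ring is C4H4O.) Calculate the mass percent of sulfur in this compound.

28.08%

Atom tally by fragment:
  furan ring core → C:4 H:4 O:1
  (− 1 ring H displaced by substituents)
  + SCH3 → C:1 H:3 S:1
Element totals:
  C: 5
  H: 6
  O: 1
  S: 1
Molecular formula: C5H6OS.
Molar mass = 114.162 g/mol.
Mass from S: 1 × 32.06 = 32.060 g/mol.
%S = 32.060 / 114.162 × 100 = 28.08%.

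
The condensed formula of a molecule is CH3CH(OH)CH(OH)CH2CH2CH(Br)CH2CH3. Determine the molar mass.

225.13 g/mol

Element totals:
  C: 8
  H: 17
  Br: 1
  O: 2
Molecular formula: C8H17BrO2.
  M = 8(12.011) + 17(1.008) + 79.904 + 2(15.999)
    = 96.088 + 17.136 + 79.904 + 31.998 = 225.126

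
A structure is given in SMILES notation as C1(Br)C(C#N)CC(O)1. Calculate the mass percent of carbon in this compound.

Atom tally by fragment:
  cyclobutane ring core → C:4 H:8
  (− 3 ring H displaced by substituents)
  + Br → Br:1
  + CN → C:1 N:1
  + OH → O:1 H:1
Element totals:
  C: 5
  H: 6
  Br: 1
  N: 1
  O: 1
Molecular formula: C5H6BrNO.
Molar mass = 176.013 g/mol.
Mass from C: 5 × 12.011 = 60.055 g/mol.
%C = 60.055 / 176.013 × 100 = 34.12%.

34.12%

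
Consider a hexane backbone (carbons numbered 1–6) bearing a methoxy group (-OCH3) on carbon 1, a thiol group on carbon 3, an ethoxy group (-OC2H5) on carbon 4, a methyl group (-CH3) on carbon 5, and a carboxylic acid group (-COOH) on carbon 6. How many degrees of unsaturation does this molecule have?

1

Atom tally by fragment:
  CH3OCH2 → C:2 H:5 O:1
  CH2 → C:1 H:2
  CH(SH) → C:1 H:2 S:1
  CH(OC2H5) → C:3 H:6 O:1
  CH(CH3) → C:2 H:4
  CH2COOH → C:2 H:3 O:2
Element totals:
  C: 11
  H: 22
  O: 4
  S: 1
Molecular formula: C11H22O4S.
DoU = (2C + 2 + N − H − X) / 2 = (2·11 + 2 + 0 − 22 − 0) / 2 = 1.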